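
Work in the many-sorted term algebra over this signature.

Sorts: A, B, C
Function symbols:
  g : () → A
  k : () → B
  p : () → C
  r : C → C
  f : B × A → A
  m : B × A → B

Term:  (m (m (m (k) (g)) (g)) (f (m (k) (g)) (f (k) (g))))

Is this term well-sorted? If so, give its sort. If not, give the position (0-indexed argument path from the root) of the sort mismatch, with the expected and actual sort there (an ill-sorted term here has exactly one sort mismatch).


well-sorted; sort = B

      (k) : B
      (g) : A
    (m (k) (g)) : B
    (g) : A
  (m (m (k) (g)) (g)) : B
      (k) : B
      (g) : A
    (m (k) (g)) : B
      (k) : B
      (g) : A
    (f (k) (g)) : A
  (f (m (k) (g)) (f (k) (g))) : A
(m (m (m (k) (g)) (g)) (f (m (k) (g)) (f (k) (g)))) : B


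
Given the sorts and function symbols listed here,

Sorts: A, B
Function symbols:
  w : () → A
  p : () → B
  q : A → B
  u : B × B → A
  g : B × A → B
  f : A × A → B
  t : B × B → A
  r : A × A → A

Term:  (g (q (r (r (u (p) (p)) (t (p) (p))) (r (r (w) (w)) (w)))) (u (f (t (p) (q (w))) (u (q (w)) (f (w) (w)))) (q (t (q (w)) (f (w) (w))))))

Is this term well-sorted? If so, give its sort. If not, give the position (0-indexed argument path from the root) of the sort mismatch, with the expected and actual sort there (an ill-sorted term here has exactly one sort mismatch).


well-sorted; sort = B

          (p) : B
          (p) : B
        (u (p) (p)) : A
          (p) : B
          (p) : B
        (t (p) (p)) : A
      (r (u (p) (p)) (t (p) (p))) : A
          (w) : A
          (w) : A
        (r (w) (w)) : A
        (w) : A
      (r (r (w) (w)) (w)) : A
    (r (r (u (p) (p)) (t (p) (p))) (r (r (w) (w)) (w))) : A
  (q (r (r (u (p) (p)) (t (p) (p))) (r (r (w) (w)) (w)))) : B
        (p) : B
          (w) : A
        (q (w)) : B
      (t (p) (q (w))) : A
          (w) : A
        (q (w)) : B
          (w) : A
          (w) : A
        (f (w) (w)) : B
      (u (q (w)) (f (w) (w))) : A
    (f (t (p) (q (w))) (u (q (w)) (f (w) (w)))) : B
          (w) : A
        (q (w)) : B
          (w) : A
          (w) : A
        (f (w) (w)) : B
      (t (q (w)) (f (w) (w))) : A
    (q (t (q (w)) (f (w) (w)))) : B
  (u (f (t (p) (q (w))) (u (q (w)) (f (w) (w)))) (q (t (q (w)) (f (w) (w))))) : A
(g (q (r (r (u (p) (p)) (t (p) (p))) (r (r (w) (w)) (w)))) (u (f (t (p) (q (w))) (u (q (w)) (f (w) (w)))) (q (t (q (w)) (f (w) (w)))))) : B


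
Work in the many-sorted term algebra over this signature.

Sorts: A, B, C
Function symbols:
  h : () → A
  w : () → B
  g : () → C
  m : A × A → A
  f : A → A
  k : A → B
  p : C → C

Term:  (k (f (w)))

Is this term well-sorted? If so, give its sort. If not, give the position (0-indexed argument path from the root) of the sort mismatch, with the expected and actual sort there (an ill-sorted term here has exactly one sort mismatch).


ill-sorted at position [0, 0]: expected A, got B

    (w) : B
  (f (w)) : ✗ arg 0 at [0, 0] has sort B, expected A


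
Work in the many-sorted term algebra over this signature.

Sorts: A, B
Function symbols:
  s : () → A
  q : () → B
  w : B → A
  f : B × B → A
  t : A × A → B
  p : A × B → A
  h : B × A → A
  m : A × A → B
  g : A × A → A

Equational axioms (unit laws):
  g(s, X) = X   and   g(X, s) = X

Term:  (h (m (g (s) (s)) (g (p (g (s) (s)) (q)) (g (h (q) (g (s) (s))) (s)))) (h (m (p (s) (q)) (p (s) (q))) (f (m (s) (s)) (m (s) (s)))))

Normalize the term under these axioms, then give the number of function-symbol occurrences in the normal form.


1. (h (m (g (s) (s)) (g (p (g (s) (s)) (q)) (g (h (q) (g (s) (s))) (s)))) (h (m (p (s) (q)) (p (s) (q))) (f (m (s) (s)) (m (s) (s)))))  →  (h (m (s) (g (p (g (s) (s)) (q)) (g (h (q) (g (s) (s))) (s)))) (h (m (p (s) (q)) (p (s) (q))) (f (m (s) (s)) (m (s) (s)))))
2. (h (m (s) (g (p (g (s) (s)) (q)) (g (h (q) (g (s) (s))) (s)))) (h (m (p (s) (q)) (p (s) (q))) (f (m (s) (s)) (m (s) (s)))))  →  (h (m (s) (g (p (s) (q)) (g (h (q) (g (s) (s))) (s)))) (h (m (p (s) (q)) (p (s) (q))) (f (m (s) (s)) (m (s) (s)))))
3. (h (m (s) (g (p (s) (q)) (g (h (q) (g (s) (s))) (s)))) (h (m (p (s) (q)) (p (s) (q))) (f (m (s) (s)) (m (s) (s)))))  →  (h (m (s) (g (p (s) (q)) (h (q) (g (s) (s))))) (h (m (p (s) (q)) (p (s) (q))) (f (m (s) (s)) (m (s) (s)))))
4. (h (m (s) (g (p (s) (q)) (h (q) (g (s) (s))))) (h (m (p (s) (q)) (p (s) (q))) (f (m (s) (s)) (m (s) (s)))))  →  (h (m (s) (g (p (s) (q)) (h (q) (s)))) (h (m (p (s) (q)) (p (s) (q))) (f (m (s) (s)) (m (s) (s)))))
normal form: (h (m (s) (g (p (s) (q)) (h (q) (s)))) (h (m (p (s) (q)) (p (s) (q))) (f (m (s) (s)) (m (s) (s)))))

size = 25


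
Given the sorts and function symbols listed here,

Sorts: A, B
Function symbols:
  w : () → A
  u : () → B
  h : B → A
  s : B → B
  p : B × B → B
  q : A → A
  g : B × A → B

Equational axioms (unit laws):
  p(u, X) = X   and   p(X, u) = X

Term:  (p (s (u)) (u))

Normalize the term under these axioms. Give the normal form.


normal form = (s (u))

1. (p (s (u)) (u))  →  (s (u))


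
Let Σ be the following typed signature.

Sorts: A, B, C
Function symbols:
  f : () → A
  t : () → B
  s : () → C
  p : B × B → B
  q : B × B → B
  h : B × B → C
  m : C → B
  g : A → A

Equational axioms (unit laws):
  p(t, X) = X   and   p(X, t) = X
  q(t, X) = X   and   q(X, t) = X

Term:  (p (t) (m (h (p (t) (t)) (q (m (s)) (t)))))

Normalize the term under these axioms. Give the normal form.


normal form = (m (h (t) (m (s))))

1. (p (t) (m (h (p (t) (t)) (q (m (s)) (t)))))  →  (m (h (p (t) (t)) (q (m (s)) (t))))
2. (m (h (p (t) (t)) (q (m (s)) (t))))  →  (m (h (t) (q (m (s)) (t))))
3. (m (h (t) (q (m (s)) (t))))  →  (m (h (t) (m (s))))


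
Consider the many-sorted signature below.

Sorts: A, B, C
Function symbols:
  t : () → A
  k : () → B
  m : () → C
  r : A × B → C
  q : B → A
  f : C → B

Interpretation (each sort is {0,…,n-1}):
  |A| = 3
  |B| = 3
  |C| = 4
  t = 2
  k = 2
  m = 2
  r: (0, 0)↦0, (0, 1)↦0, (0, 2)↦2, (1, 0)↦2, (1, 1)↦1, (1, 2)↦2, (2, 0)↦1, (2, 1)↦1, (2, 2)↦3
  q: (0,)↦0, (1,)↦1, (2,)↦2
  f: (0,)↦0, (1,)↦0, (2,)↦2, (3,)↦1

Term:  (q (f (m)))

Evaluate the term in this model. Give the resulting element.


value = 2

  m = 2
  (f (m)) = f(2,) = 2
  (q (f (m))) = q(2,) = 2


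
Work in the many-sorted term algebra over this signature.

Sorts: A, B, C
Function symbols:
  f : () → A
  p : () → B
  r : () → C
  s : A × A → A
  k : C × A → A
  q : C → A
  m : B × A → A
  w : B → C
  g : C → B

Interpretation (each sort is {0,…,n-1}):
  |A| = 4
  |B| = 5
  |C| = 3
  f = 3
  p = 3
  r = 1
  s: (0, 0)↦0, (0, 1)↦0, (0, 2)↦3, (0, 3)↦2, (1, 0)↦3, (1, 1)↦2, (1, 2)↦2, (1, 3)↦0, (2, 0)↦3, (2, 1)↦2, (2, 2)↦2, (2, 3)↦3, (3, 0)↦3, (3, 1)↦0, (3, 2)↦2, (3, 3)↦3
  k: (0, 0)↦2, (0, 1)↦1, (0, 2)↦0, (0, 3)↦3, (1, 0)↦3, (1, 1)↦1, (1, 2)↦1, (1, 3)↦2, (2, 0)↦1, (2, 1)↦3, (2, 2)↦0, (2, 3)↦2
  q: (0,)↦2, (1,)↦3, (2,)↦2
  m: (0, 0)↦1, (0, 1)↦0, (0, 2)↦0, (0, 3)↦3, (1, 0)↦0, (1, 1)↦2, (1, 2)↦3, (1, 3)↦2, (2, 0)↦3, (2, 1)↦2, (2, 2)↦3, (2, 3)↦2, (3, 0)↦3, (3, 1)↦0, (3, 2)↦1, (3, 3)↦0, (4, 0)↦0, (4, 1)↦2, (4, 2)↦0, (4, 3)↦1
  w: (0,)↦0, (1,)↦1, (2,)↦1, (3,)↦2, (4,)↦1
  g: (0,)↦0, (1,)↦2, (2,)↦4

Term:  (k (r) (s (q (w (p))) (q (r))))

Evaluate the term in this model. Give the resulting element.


  r = 1
  p = 3
  (w (p)) = w(3,) = 2
  (q (w (p))) = q(2,) = 2
  r = 1
  (q (r)) = q(1,) = 3
  (s (q (w (p))) (q (r))) = s(2, 3) = 3
  (k (r) (s (q (w (p))) (q (r)))) = k(1, 3) = 2

value = 2


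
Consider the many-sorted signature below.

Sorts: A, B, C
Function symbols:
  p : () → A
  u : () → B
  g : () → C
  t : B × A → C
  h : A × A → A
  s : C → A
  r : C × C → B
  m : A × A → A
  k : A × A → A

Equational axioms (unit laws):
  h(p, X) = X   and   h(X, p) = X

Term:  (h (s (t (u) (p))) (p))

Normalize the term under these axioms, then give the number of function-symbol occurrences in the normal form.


size = 4

1. (h (s (t (u) (p))) (p))  →  (s (t (u) (p)))
normal form: (s (t (u) (p)))


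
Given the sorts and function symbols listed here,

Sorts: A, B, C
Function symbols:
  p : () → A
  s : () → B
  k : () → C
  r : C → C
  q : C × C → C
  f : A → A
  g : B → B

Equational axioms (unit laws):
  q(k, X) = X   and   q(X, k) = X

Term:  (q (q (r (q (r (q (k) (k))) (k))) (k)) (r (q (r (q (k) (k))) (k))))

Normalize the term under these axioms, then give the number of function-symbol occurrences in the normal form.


size = 7

1. (q (q (r (q (r (q (k) (k))) (k))) (k)) (r (q (r (q (k) (k))) (k))))  →  (q (r (q (r (q (k) (k))) (k))) (r (q (r (q (k) (k))) (k))))
2. (q (r (q (r (q (k) (k))) (k))) (r (q (r (q (k) (k))) (k))))  →  (q (r (r (q (k) (k)))) (r (q (r (q (k) (k))) (k))))
3. (q (r (r (q (k) (k)))) (r (q (r (q (k) (k))) (k))))  →  (q (r (r (k))) (r (q (r (q (k) (k))) (k))))
4. (q (r (r (k))) (r (q (r (q (k) (k))) (k))))  →  (q (r (r (k))) (r (r (q (k) (k)))))
5. (q (r (r (k))) (r (r (q (k) (k)))))  →  (q (r (r (k))) (r (r (k))))
normal form: (q (r (r (k))) (r (r (k))))


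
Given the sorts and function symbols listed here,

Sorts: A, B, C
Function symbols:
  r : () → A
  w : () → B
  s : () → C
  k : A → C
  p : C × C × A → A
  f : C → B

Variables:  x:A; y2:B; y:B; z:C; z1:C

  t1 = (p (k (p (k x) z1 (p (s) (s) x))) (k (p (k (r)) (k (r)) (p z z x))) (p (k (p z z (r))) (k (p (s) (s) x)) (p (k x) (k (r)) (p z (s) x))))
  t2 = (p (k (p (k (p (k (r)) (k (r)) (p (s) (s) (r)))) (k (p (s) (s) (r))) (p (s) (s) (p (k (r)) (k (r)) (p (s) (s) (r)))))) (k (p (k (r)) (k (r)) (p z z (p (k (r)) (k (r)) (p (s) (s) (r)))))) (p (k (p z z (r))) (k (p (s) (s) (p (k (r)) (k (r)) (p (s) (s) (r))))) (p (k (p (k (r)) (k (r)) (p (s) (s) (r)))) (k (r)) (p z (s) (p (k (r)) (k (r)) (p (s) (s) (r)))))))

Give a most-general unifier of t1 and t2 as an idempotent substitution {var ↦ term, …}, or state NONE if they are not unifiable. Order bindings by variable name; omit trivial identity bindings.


{x ↦ (p (k (r)) (k (r)) (p (s) (s) (r))), z1 ↦ (k (p (s) (s) (r)))}


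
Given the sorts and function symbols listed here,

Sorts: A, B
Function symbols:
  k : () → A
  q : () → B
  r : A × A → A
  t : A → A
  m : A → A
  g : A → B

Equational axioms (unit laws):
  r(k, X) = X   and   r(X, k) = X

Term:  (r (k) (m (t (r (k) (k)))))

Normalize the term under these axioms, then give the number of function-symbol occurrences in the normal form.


1. (r (k) (m (t (r (k) (k)))))  →  (m (t (r (k) (k))))
2. (m (t (r (k) (k))))  →  (m (t (k)))
normal form: (m (t (k)))

size = 3


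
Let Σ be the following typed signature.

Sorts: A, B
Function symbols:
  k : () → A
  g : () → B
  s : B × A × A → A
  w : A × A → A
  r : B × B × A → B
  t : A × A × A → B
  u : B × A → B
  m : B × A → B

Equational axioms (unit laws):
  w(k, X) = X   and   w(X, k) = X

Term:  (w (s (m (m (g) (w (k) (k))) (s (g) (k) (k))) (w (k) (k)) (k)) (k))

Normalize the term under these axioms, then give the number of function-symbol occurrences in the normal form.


1. (w (s (m (m (g) (w (k) (k))) (s (g) (k) (k))) (w (k) (k)) (k)) (k))  →  (s (m (m (g) (w (k) (k))) (s (g) (k) (k))) (w (k) (k)) (k))
2. (s (m (m (g) (w (k) (k))) (s (g) (k) (k))) (w (k) (k)) (k))  →  (s (m (m (g) (k)) (s (g) (k) (k))) (w (k) (k)) (k))
3. (s (m (m (g) (k)) (s (g) (k) (k))) (w (k) (k)) (k))  →  (s (m (m (g) (k)) (s (g) (k) (k))) (k) (k))
normal form: (s (m (m (g) (k)) (s (g) (k) (k))) (k) (k))

size = 11


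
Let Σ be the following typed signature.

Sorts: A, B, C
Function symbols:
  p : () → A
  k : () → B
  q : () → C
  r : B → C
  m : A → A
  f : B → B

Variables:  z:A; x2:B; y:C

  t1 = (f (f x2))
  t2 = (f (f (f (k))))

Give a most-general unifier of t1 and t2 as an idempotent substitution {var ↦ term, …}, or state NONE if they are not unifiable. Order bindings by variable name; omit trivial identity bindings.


{x2 ↦ (f (k))}


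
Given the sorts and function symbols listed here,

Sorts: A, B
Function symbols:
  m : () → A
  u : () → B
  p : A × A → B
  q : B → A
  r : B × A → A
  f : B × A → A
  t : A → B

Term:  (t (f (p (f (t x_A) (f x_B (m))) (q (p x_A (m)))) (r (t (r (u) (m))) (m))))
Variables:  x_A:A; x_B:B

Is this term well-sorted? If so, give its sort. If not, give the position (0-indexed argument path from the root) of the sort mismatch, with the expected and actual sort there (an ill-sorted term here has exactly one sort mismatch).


          x_A : A
        (t x_A) : B
          x_B : B
          (m) : A
        (f x_B (m)) : A
      (f (t x_A) (f x_B (m))) : A
          x_A : A
          (m) : A
        (p x_A (m)) : B
      (q (p x_A (m))) : A
    (p (f (t x_A) (f x_B (m))) (q (p x_A (m)))) : B
          (u) : B
          (m) : A
        (r (u) (m)) : A
      (t (r (u) (m))) : B
      (m) : A
    (r (t (r (u) (m))) (m)) : A
  (f (p (f (t x_A) (f x_B (m))) (q (p x_A (m)))) (r (t (r (u) (m))) (m))) : A
(t (f (p (f (t x_A) (f x_B (m))) (q (p x_A (m)))) (r (t (r (u) (m))) (m)))) : B

well-sorted; sort = B


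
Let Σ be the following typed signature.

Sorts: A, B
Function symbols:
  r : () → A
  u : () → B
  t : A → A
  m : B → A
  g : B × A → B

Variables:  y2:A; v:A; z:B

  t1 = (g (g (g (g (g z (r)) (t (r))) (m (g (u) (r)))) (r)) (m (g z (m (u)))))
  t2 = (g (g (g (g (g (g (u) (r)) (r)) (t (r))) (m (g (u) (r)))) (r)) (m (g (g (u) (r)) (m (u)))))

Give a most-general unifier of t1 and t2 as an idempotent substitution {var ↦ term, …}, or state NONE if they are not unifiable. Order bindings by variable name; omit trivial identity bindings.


{z ↦ (g (u) (r))}


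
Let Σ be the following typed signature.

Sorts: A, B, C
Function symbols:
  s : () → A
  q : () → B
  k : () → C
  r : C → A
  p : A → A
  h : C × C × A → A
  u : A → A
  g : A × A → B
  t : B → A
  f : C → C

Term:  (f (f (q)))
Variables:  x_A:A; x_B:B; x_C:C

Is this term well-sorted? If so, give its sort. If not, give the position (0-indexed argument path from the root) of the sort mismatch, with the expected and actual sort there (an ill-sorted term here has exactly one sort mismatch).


    (q) : B
  (f (q)) : ✗ arg 0 at [0, 0] has sort B, expected C

ill-sorted at position [0, 0]: expected C, got B


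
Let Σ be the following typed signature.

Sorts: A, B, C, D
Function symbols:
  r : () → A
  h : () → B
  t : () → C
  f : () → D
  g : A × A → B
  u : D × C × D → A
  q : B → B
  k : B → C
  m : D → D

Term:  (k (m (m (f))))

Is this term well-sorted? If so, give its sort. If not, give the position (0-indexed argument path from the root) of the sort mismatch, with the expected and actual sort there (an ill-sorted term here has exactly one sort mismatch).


ill-sorted at position [0]: expected B, got D

      (f) : D
    (m (f)) : D
  (m (m (f))) : D
(k (m (m (f)))) : ✗ arg 0 at [0] has sort D, expected B


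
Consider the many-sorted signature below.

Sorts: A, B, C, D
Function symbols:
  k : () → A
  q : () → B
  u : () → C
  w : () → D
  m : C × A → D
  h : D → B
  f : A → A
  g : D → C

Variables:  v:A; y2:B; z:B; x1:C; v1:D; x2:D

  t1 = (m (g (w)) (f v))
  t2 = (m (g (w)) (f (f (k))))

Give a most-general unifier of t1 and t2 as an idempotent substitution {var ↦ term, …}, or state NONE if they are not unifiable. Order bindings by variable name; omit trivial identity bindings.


{v ↦ (f (k))}


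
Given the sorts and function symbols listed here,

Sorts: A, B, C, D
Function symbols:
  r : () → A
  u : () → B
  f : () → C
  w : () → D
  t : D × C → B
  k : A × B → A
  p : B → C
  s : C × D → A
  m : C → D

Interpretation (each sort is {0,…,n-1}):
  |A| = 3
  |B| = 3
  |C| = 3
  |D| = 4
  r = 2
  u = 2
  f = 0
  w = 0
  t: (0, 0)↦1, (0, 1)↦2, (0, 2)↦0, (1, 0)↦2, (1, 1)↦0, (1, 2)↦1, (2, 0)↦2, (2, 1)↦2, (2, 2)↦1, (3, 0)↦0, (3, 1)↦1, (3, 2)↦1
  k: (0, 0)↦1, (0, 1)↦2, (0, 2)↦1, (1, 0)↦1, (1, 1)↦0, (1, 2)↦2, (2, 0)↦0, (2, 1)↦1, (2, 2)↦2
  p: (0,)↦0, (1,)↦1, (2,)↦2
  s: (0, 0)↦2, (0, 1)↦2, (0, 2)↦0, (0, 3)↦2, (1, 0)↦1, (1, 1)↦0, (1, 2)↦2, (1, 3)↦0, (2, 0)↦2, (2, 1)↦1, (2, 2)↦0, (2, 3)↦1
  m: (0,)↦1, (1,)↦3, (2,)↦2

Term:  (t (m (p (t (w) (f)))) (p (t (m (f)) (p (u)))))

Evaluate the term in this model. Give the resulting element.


  w = 0
  f = 0
  (t (w) (f)) = t(0, 0) = 1
  (p (t (w) (f))) = p(1,) = 1
  (m (p (t (w) (f)))) = m(1,) = 3
  f = 0
  (m (f)) = m(0,) = 1
  u = 2
  (p (u)) = p(2,) = 2
  (t (m (f)) (p (u))) = t(1, 2) = 1
  (p (t (m (f)) (p (u)))) = p(1,) = 1
  (t (m (p (t (w) (f)))) (p (t (m (f)) (p (u))))) = t(3, 1) = 1

value = 1


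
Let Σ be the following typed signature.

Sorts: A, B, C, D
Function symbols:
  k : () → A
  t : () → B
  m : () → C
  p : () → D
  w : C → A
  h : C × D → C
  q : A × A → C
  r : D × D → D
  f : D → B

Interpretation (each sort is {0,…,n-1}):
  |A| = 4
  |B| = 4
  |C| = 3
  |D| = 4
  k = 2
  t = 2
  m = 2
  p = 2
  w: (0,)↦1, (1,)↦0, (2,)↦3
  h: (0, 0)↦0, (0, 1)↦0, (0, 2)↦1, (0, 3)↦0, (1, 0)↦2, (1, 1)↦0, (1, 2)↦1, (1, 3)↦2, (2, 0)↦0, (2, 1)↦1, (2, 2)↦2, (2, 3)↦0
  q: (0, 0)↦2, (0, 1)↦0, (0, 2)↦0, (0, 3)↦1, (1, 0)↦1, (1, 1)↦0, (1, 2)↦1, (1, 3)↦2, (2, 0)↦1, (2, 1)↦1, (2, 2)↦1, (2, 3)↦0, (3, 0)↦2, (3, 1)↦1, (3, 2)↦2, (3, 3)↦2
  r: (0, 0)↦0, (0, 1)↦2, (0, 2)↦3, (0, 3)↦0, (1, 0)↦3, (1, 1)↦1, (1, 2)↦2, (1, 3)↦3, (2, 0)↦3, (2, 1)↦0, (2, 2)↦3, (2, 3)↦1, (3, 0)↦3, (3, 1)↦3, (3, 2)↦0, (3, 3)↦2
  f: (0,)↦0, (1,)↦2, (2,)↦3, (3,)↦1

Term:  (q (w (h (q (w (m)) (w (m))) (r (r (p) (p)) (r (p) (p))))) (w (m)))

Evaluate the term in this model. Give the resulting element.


value = 2

  m = 2
  (w (m)) = w(2,) = 3
  m = 2
  (w (m)) = w(2,) = 3
  (q (w (m)) (w (m))) = q(3, 3) = 2
  p = 2
  p = 2
  (r (p) (p)) = r(2, 2) = 3
  p = 2
  p = 2
  (r (p) (p)) = r(2, 2) = 3
  (r (r (p) (p)) (r (p) (p))) = r(3, 3) = 2
  (h (q (w (m)) (w (m))) (r (r (p) (p)) (r (p) (p)))) = h(2, 2) = 2
  (w (h (q (w (m)) (w (m))) (r (r (p) (p)) (r (p) (p))))) = w(2,) = 3
  m = 2
  (w (m)) = w(2,) = 3
  (q (w (h (q (w (m)) (w (m))) (r (r (p) (p)) (r (p) (p))))) (w (m))) = q(3, 3) = 2


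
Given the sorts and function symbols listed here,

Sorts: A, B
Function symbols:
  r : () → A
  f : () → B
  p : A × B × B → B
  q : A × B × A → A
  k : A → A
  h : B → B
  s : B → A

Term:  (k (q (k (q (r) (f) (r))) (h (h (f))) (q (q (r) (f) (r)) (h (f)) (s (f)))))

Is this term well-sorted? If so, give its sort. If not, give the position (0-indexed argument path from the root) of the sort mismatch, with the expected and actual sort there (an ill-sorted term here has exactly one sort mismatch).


        (r) : A
        (f) : B
        (r) : A
      (q (r) (f) (r)) : A
    (k (q (r) (f) (r))) : A
        (f) : B
      (h (f)) : B
    (h (h (f))) : B
        (r) : A
        (f) : B
        (r) : A
      (q (r) (f) (r)) : A
        (f) : B
      (h (f)) : B
        (f) : B
      (s (f)) : A
    (q (q (r) (f) (r)) (h (f)) (s (f))) : A
  (q (k (q (r) (f) (r))) (h (h (f))) (q (q (r) (f) (r)) (h (f)) (s (f)))) : A
(k (q (k (q (r) (f) (r))) (h (h (f))) (q (q (r) (f) (r)) (h (f)) (s (f))))) : A

well-sorted; sort = A


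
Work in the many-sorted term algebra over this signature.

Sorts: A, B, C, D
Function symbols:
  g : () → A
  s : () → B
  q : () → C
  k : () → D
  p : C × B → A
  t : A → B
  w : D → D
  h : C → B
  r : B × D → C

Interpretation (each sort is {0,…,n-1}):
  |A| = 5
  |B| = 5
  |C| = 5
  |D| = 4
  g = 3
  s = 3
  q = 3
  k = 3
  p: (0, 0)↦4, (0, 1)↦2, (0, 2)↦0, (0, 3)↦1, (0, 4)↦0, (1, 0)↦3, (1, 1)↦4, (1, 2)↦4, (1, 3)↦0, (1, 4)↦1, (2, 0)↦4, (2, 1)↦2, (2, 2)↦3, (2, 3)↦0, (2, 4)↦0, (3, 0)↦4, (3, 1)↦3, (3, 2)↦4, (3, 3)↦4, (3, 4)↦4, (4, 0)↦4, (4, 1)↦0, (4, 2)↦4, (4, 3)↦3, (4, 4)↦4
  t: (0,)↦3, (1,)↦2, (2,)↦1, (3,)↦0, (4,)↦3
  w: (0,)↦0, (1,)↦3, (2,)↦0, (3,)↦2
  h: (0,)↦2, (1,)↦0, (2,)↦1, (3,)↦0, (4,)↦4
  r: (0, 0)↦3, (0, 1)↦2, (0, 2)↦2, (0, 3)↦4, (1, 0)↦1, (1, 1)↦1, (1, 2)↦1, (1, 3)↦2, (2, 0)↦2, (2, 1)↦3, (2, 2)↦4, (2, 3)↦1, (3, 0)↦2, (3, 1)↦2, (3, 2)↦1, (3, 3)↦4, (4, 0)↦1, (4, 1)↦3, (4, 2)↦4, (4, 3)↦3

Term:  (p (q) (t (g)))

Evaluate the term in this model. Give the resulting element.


value = 4

  q = 3
  g = 3
  (t (g)) = t(3,) = 0
  (p (q) (t (g))) = p(3, 0) = 4


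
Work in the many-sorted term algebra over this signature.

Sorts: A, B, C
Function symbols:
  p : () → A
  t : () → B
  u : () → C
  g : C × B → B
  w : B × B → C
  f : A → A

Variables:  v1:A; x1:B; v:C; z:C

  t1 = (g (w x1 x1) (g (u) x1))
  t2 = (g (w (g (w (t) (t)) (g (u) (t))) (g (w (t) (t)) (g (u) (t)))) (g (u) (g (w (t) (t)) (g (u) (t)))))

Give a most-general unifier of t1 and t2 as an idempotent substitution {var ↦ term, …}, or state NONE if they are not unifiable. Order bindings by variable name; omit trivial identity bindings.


{x1 ↦ (g (w (t) (t)) (g (u) (t)))}


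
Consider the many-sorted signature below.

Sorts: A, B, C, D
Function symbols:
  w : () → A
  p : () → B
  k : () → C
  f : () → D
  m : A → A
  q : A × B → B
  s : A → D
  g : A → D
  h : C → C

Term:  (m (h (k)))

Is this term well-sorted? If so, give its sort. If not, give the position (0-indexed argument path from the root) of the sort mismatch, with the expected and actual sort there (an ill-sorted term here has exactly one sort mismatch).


ill-sorted at position [0]: expected A, got C

    (k) : C
  (h (k)) : C
(m (h (k))) : ✗ arg 0 at [0] has sort C, expected A


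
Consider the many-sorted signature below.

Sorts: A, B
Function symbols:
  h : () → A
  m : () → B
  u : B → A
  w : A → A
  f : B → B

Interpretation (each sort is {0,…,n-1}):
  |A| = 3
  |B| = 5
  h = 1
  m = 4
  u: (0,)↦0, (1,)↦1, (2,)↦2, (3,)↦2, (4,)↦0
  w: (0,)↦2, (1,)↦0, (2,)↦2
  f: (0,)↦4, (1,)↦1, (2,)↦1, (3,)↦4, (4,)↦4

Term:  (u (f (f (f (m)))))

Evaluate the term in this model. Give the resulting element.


value = 0

  m = 4
  (f (m)) = f(4,) = 4
  (f (f (m))) = f(4,) = 4
  (f (f (f (m)))) = f(4,) = 4
  (u (f (f (f (m))))) = u(4,) = 0


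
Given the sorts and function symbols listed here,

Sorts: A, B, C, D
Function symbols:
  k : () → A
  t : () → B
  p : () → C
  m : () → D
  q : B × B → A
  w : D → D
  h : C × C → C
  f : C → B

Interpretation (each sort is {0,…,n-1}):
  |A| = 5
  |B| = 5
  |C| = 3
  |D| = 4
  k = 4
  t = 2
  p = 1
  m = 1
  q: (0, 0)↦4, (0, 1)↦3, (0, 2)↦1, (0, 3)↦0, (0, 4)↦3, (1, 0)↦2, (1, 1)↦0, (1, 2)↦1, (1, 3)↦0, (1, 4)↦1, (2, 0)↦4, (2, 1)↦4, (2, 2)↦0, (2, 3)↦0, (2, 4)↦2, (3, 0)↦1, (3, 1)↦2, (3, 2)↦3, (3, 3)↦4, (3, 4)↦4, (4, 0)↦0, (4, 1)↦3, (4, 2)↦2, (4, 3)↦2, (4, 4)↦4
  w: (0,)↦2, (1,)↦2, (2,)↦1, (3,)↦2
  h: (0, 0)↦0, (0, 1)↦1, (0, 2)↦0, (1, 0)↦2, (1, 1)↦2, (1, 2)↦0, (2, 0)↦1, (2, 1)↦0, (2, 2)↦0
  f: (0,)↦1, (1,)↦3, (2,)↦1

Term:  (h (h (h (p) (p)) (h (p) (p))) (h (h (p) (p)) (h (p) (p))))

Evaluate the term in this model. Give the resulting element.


  p = 1
  p = 1
  (h (p) (p)) = h(1, 1) = 2
  p = 1
  p = 1
  (h (p) (p)) = h(1, 1) = 2
  (h (h (p) (p)) (h (p) (p))) = h(2, 2) = 0
  p = 1
  p = 1
  (h (p) (p)) = h(1, 1) = 2
  p = 1
  p = 1
  (h (p) (p)) = h(1, 1) = 2
  (h (h (p) (p)) (h (p) (p))) = h(2, 2) = 0
  (h (h (h (p) (p)) (h (p) (p))) (h (h (p) (p)) (h (p) (p)))) = h(0, 0) = 0

value = 0


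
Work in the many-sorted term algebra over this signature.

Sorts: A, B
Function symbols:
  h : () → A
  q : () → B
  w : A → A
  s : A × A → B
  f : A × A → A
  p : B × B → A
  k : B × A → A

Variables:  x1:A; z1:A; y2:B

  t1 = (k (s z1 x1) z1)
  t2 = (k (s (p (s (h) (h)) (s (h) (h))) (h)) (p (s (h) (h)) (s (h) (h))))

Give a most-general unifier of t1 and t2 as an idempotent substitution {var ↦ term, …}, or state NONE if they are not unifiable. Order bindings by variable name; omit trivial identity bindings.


{x1 ↦ (h), z1 ↦ (p (s (h) (h)) (s (h) (h)))}


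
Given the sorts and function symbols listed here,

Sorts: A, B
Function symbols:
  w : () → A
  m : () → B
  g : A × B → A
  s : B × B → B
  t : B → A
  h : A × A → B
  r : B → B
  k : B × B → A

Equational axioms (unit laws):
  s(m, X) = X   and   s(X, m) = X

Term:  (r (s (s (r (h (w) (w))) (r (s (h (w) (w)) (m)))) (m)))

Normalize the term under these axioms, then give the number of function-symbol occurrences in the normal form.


1. (r (s (s (r (h (w) (w))) (r (s (h (w) (w)) (m)))) (m)))  →  (r (s (r (h (w) (w))) (r (s (h (w) (w)) (m)))))
2. (r (s (r (h (w) (w))) (r (s (h (w) (w)) (m)))))  →  (r (s (r (h (w) (w))) (r (h (w) (w)))))
normal form: (r (s (r (h (w) (w))) (r (h (w) (w)))))

size = 10


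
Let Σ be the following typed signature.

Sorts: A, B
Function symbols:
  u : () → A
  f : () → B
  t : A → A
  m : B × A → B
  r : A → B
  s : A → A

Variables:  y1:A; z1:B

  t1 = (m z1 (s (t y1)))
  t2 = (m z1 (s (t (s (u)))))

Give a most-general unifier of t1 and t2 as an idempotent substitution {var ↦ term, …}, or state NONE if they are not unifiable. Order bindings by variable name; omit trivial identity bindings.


{y1 ↦ (s (u))}


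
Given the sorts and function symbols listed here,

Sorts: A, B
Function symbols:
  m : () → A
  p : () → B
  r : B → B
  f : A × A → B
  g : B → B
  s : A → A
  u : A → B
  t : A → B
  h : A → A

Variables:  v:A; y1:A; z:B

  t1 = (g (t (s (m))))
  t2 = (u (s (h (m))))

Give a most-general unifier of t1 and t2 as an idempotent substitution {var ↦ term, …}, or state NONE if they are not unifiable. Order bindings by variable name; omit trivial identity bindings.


head clash or occurs-check failure — not unifiable

NONE (not unifiable)


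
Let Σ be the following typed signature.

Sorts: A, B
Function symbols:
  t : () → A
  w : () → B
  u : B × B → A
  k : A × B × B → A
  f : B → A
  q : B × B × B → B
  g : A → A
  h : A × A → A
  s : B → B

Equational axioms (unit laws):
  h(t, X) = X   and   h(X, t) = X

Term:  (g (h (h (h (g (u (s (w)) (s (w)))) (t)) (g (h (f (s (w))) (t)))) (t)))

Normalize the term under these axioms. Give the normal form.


1. (g (h (h (h (g (u (s (w)) (s (w)))) (t)) (g (h (f (s (w))) (t)))) (t)))  →  (g (h (h (g (u (s (w)) (s (w)))) (t)) (g (h (f (s (w))) (t)))))
2. (g (h (h (g (u (s (w)) (s (w)))) (t)) (g (h (f (s (w))) (t)))))  →  (g (h (g (u (s (w)) (s (w)))) (g (h (f (s (w))) (t)))))
3. (g (h (g (u (s (w)) (s (w)))) (g (h (f (s (w))) (t)))))  →  (g (h (g (u (s (w)) (s (w)))) (g (f (s (w))))))

normal form = (g (h (g (u (s (w)) (s (w)))) (g (f (s (w))))))


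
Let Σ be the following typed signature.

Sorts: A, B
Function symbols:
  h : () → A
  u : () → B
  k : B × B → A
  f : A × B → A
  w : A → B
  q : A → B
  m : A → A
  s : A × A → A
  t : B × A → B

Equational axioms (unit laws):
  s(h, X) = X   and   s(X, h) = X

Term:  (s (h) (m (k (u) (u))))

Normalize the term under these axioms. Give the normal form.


1. (s (h) (m (k (u) (u))))  →  (m (k (u) (u)))

normal form = (m (k (u) (u)))


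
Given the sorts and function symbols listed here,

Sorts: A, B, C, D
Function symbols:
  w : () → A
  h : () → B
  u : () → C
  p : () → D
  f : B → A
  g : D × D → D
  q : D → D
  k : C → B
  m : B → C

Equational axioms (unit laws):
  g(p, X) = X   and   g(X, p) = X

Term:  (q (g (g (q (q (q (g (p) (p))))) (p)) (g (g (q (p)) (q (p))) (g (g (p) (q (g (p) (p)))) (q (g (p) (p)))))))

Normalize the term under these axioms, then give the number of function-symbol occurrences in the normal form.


size = 17

1. (q (g (g (q (q (q (g (p) (p))))) (p)) (g (g (q (p)) (q (p))) (g (g (p) (q (g (p) (p)))) (q (g (p) (p)))))))  →  (q (g (q (q (q (g (p) (p))))) (g (g (q (p)) (q (p))) (g (g (p) (q (g (p) (p)))) (q (g (p) (p)))))))
2. (q (g (q (q (q (g (p) (p))))) (g (g (q (p)) (q (p))) (g (g (p) (q (g (p) (p)))) (q (g (p) (p)))))))  →  (q (g (q (q (q (p)))) (g (g (q (p)) (q (p))) (g (g (p) (q (g (p) (p)))) (q (g (p) (p)))))))
3. (q (g (q (q (q (p)))) (g (g (q (p)) (q (p))) (g (g (p) (q (g (p) (p)))) (q (g (p) (p)))))))  →  (q (g (q (q (q (p)))) (g (g (q (p)) (q (p))) (g (q (g (p) (p))) (q (g (p) (p)))))))
4. (q (g (q (q (q (p)))) (g (g (q (p)) (q (p))) (g (q (g (p) (p))) (q (g (p) (p)))))))  →  (q (g (q (q (q (p)))) (g (g (q (p)) (q (p))) (g (q (p)) (q (g (p) (p)))))))
5. (q (g (q (q (q (p)))) (g (g (q (p)) (q (p))) (g (q (p)) (q (g (p) (p)))))))  →  (q (g (q (q (q (p)))) (g (g (q (p)) (q (p))) (g (q (p)) (q (p))))))
normal form: (q (g (q (q (q (p)))) (g (g (q (p)) (q (p))) (g (q (p)) (q (p))))))


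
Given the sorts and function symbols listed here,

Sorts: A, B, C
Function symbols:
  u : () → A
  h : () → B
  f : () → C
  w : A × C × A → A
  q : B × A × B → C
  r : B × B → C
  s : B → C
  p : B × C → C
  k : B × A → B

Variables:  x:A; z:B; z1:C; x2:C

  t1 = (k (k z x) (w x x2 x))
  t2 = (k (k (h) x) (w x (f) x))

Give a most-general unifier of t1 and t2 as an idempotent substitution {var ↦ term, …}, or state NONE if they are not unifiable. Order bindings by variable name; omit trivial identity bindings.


{x2 ↦ (f), z ↦ (h)}


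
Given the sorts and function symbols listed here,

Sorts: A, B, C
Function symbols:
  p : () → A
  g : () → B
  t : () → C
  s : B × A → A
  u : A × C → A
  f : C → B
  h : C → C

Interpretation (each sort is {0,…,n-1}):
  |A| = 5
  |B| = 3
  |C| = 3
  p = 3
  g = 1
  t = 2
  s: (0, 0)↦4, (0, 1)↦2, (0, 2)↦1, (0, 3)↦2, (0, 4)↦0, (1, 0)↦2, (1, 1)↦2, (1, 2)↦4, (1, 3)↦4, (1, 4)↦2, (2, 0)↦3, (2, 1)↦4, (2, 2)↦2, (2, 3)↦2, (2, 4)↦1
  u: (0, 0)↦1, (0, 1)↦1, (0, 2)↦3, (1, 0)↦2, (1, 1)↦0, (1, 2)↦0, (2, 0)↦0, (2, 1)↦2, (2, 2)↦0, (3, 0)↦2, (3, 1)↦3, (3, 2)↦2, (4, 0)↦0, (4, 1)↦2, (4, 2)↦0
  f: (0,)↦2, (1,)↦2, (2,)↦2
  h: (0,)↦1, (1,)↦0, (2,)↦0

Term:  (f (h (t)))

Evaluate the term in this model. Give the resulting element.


value = 2

  t = 2
  (h (t)) = h(2,) = 0
  (f (h (t))) = f(0,) = 2


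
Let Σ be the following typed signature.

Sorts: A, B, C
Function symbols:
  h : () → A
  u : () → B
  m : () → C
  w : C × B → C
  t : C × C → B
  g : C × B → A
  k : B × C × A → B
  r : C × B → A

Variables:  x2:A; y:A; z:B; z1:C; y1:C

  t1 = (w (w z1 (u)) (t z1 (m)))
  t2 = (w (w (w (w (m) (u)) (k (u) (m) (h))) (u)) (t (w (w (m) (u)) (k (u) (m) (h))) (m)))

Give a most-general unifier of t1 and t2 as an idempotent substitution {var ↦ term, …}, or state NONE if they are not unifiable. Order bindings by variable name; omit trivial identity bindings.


{z1 ↦ (w (w (m) (u)) (k (u) (m) (h)))}


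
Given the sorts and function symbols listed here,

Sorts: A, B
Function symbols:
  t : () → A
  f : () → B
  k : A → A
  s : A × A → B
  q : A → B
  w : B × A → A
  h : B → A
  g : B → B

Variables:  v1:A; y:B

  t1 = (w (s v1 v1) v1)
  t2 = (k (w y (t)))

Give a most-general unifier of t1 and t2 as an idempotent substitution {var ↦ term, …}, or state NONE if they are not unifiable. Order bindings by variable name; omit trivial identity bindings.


NONE (not unifiable)

head clash or occurs-check failure — not unifiable


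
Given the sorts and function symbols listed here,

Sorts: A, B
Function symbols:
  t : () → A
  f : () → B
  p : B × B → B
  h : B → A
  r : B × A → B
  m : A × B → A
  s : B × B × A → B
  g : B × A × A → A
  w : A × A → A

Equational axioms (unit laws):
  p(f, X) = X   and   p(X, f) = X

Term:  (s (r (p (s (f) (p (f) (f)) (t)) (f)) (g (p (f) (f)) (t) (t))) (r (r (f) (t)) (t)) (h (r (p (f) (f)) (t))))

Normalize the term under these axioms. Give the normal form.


1. (s (r (p (s (f) (p (f) (f)) (t)) (f)) (g (p (f) (f)) (t) (t))) (r (r (f) (t)) (t)) (h (r (p (f) (f)) (t))))  →  (s (r (s (f) (p (f) (f)) (t)) (g (p (f) (f)) (t) (t))) (r (r (f) (t)) (t)) (h (r (p (f) (f)) (t))))
2. (s (r (s (f) (p (f) (f)) (t)) (g (p (f) (f)) (t) (t))) (r (r (f) (t)) (t)) (h (r (p (f) (f)) (t))))  →  (s (r (s (f) (f) (t)) (g (p (f) (f)) (t) (t))) (r (r (f) (t)) (t)) (h (r (p (f) (f)) (t))))
3. (s (r (s (f) (f) (t)) (g (p (f) (f)) (t) (t))) (r (r (f) (t)) (t)) (h (r (p (f) (f)) (t))))  →  (s (r (s (f) (f) (t)) (g (f) (t) (t))) (r (r (f) (t)) (t)) (h (r (p (f) (f)) (t))))
4. (s (r (s (f) (f) (t)) (g (f) (t) (t))) (r (r (f) (t)) (t)) (h (r (p (f) (f)) (t))))  →  (s (r (s (f) (f) (t)) (g (f) (t) (t))) (r (r (f) (t)) (t)) (h (r (f) (t))))

normal form = (s (r (s (f) (f) (t)) (g (f) (t) (t))) (r (r (f) (t)) (t)) (h (r (f) (t))))


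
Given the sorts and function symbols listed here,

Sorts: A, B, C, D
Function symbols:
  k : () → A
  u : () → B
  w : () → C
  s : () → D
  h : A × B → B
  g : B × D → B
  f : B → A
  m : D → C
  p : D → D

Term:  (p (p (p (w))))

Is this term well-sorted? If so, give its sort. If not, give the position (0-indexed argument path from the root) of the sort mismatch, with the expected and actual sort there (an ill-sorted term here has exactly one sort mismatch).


ill-sorted at position [0, 0, 0]: expected D, got C

      (w) : C
    (p (w)) : ✗ arg 0 at [0, 0, 0] has sort C, expected D


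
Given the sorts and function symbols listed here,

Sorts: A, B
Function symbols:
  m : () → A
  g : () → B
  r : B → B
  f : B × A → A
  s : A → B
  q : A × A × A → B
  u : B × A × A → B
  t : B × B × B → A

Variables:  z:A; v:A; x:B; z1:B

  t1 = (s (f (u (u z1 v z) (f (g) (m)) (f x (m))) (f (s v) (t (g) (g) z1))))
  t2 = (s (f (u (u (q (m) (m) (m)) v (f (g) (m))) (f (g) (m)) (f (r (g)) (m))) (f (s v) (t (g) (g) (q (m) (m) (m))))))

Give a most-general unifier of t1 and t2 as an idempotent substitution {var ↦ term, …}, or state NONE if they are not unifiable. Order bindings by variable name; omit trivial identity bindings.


{x ↦ (r (g)), z ↦ (f (g) (m)), z1 ↦ (q (m) (m) (m))}


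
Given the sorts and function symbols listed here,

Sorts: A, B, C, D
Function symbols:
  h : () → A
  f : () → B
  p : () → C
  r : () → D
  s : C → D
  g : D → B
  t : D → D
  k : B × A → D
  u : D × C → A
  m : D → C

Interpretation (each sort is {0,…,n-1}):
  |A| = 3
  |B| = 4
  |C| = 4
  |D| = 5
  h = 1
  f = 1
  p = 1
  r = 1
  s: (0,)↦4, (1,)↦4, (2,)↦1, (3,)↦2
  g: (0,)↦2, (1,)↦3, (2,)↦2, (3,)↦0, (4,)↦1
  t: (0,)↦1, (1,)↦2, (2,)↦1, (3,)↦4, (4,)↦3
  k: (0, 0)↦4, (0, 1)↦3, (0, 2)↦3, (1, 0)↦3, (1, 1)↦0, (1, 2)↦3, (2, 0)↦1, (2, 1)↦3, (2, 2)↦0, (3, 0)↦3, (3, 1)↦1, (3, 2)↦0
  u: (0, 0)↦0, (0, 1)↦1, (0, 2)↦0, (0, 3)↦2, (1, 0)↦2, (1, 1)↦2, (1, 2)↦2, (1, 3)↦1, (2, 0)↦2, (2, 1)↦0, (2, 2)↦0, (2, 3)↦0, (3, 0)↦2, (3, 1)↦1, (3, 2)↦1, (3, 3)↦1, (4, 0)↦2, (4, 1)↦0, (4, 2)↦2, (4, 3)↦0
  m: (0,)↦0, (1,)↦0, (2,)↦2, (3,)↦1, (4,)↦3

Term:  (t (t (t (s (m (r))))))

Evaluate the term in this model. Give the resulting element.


  r = 1
  (m (r)) = m(1,) = 0
  (s (m (r))) = s(0,) = 4
  (t (s (m (r)))) = t(4,) = 3
  (t (t (s (m (r))))) = t(3,) = 4
  (t (t (t (s (m (r)))))) = t(4,) = 3

value = 3


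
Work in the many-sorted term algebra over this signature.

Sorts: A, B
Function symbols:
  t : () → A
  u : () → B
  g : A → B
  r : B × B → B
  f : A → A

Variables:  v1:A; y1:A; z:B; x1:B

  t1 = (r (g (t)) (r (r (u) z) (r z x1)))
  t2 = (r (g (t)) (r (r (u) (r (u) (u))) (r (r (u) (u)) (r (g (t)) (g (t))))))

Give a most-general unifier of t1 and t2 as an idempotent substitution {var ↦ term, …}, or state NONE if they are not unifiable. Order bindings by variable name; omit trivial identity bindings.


{x1 ↦ (r (g (t)) (g (t))), z ↦ (r (u) (u))}


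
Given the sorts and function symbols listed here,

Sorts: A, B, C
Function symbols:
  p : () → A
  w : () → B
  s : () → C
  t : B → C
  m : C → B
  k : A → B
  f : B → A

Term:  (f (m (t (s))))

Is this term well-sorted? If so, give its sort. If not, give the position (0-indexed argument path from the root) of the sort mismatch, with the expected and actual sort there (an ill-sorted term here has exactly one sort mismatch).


ill-sorted at position [0, 0, 0]: expected B, got C

      (s) : C
    (t (s)) : ✗ arg 0 at [0, 0, 0] has sort C, expected B


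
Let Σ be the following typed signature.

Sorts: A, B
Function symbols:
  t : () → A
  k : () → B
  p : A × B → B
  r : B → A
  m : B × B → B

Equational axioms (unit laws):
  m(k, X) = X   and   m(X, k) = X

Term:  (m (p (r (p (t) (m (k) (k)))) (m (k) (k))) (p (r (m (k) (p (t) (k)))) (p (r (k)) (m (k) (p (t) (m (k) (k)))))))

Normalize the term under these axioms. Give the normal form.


normal form = (m (p (r (p (t) (k))) (k)) (p (r (p (t) (k))) (p (r (k)) (p (t) (k)))))

1. (m (p (r (p (t) (m (k) (k)))) (m (k) (k))) (p (r (m (k) (p (t) (k)))) (p (r (k)) (m (k) (p (t) (m (k) (k)))))))  →  (m (p (r (p (t) (k))) (m (k) (k))) (p (r (m (k) (p (t) (k)))) (p (r (k)) (m (k) (p (t) (m (k) (k)))))))
2. (m (p (r (p (t) (k))) (m (k) (k))) (p (r (m (k) (p (t) (k)))) (p (r (k)) (m (k) (p (t) (m (k) (k)))))))  →  (m (p (r (p (t) (k))) (k)) (p (r (m (k) (p (t) (k)))) (p (r (k)) (m (k) (p (t) (m (k) (k)))))))
3. (m (p (r (p (t) (k))) (k)) (p (r (m (k) (p (t) (k)))) (p (r (k)) (m (k) (p (t) (m (k) (k)))))))  →  (m (p (r (p (t) (k))) (k)) (p (r (p (t) (k))) (p (r (k)) (m (k) (p (t) (m (k) (k)))))))
4. (m (p (r (p (t) (k))) (k)) (p (r (p (t) (k))) (p (r (k)) (m (k) (p (t) (m (k) (k)))))))  →  (m (p (r (p (t) (k))) (k)) (p (r (p (t) (k))) (p (r (k)) (p (t) (m (k) (k))))))
5. (m (p (r (p (t) (k))) (k)) (p (r (p (t) (k))) (p (r (k)) (p (t) (m (k) (k))))))  →  (m (p (r (p (t) (k))) (k)) (p (r (p (t) (k))) (p (r (k)) (p (t) (k)))))


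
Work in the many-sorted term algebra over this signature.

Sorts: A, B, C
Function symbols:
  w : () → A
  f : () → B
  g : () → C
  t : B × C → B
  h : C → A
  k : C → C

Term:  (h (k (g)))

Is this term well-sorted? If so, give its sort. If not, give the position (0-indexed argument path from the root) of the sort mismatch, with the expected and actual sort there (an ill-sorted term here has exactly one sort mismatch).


    (g) : C
  (k (g)) : C
(h (k (g))) : A

well-sorted; sort = A


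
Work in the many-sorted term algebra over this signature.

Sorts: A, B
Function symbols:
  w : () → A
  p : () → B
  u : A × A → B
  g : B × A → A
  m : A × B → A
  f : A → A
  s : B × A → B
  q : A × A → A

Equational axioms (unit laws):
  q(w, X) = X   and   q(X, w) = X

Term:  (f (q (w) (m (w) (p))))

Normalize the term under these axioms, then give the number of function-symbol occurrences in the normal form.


1. (f (q (w) (m (w) (p))))  →  (f (m (w) (p)))
normal form: (f (m (w) (p)))

size = 4


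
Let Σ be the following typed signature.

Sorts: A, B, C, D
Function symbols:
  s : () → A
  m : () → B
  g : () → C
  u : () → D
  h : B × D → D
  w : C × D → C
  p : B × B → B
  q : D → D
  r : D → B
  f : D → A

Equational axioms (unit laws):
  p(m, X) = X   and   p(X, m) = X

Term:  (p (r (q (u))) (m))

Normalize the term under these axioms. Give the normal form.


normal form = (r (q (u)))

1. (p (r (q (u))) (m))  →  (r (q (u)))


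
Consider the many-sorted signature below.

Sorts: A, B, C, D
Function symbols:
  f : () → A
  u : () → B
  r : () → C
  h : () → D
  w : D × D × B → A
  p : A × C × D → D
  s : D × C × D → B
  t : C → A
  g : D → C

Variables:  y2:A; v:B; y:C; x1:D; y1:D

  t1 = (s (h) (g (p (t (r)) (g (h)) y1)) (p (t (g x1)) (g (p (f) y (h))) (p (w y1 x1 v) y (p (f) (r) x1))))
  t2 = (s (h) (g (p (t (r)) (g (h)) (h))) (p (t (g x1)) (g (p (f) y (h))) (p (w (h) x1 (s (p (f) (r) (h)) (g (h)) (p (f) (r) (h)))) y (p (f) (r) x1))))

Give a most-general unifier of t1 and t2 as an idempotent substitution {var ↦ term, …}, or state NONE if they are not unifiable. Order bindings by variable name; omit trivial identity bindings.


{v ↦ (s (p (f) (r) (h)) (g (h)) (p (f) (r) (h))), y1 ↦ (h)}
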